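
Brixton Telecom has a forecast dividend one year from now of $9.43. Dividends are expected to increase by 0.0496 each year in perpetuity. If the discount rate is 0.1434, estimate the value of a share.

Gordon growth model: P₀ = D₁/(r − g), with D₁ = 9.43 given directly.
P₀ = 9.4300 / (0.1434 − 0.0496) = 9.4300 / 0.0938 = 100.5330

$100.53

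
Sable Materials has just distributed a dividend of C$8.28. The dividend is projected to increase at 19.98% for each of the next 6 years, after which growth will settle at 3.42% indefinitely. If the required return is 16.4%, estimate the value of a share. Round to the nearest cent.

C$134.43

Two-stage DDM. Project D₁…D_6 at 0.1998, terminal growth 0.0342, discount at r = 0.164.
D_1 = 9.9343
D_2 = 11.9192
D_3 = 14.3007
D_4 = 17.1580
D_5 = 20.5861
D_6 = 24.6992
Terminal value at t=6: TV = D_7/(r−g) = 25.5439/(0.164−0.0342) = 196.7947
P₀ = 9.9343/(1+0.164)^1 + 11.9192/(1+0.164)^2 + 14.3007/(1+0.164)^3 + 17.1580/(1+0.164)^4 + 20.5861/(1+0.164)^5 + 24.6992/(1+0.164)^6 + 196.7947/(1+0.164)^6 = 134.4322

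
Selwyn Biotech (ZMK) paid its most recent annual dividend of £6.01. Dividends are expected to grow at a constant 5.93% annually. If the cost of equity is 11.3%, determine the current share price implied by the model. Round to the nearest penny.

£118.55

Gordon growth model: P₀ = D₁/(r − g). D₁ = 6.01 × (1 + 0.0593) = 6.3664.
P₀ = 6.3664 / (0.113 − 0.0593) = 6.3664 / 0.0537 = 118.5548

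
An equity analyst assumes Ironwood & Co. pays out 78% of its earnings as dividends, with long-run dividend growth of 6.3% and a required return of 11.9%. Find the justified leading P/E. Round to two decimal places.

13.93

Justified leading P/E = b/(r−g) = 0.78/(0.119−0.063) = 13.9286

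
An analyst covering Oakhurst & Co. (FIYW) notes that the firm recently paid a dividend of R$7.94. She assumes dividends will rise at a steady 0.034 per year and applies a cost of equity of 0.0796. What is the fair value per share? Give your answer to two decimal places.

R$180.04

Gordon growth model: P₀ = D₁/(r − g). D₁ = 7.94 × (1 + 0.034) = 8.2100.
P₀ = 8.2100 / (0.0796 − 0.034) = 8.2100 / 0.0456 = 180.0430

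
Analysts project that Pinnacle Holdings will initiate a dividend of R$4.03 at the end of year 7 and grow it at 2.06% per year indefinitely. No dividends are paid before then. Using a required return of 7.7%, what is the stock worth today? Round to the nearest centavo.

Deferred-dividend DDM. At t=6 the remaining stream is a growing perpetuity with first payment D_7 = 4.03.
V_6 = D_7/(r−g) = 4.03/(0.077−0.0206) = 71.4539
P₀ = V_6/(1+r)^6 = 71.4539/(1+0.077)^6 = 45.7859

R$45.79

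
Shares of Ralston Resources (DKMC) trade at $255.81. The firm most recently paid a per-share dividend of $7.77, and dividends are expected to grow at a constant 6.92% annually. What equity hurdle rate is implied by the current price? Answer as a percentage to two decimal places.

10.17%

Rearranging the constant-growth DDM: r = D₁/P₀ + g.
D₁ = 7.77 × (1 + 0.0692) = 8.3077.
r = 8.3077 / 255.81 + 0.0692 = 0.03248 + 0.0692 = 0.10168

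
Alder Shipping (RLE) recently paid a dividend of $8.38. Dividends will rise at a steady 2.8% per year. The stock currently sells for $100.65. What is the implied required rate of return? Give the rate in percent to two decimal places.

11.36%

Rearranging the constant-growth DDM: r = D₁/P₀ + g.
D₁ = 8.38 × (1 + 0.028) = 8.6146.
r = 8.6146 / 100.65 + 0.028 = 0.08559 + 0.028 = 0.11359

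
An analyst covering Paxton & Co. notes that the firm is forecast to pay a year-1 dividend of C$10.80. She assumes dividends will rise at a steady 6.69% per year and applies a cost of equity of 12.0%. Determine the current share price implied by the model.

C$203.39

Gordon growth model: P₀ = D₁/(r − g), with D₁ = 10.80 given directly.
P₀ = 10.8000 / (0.12 − 0.0669) = 10.8000 / 0.0531 = 203.3898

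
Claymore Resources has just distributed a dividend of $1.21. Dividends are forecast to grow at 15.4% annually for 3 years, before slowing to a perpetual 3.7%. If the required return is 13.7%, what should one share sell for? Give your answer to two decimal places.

Two-stage DDM. Project D₁…D_3 at 0.154, terminal growth 0.037, discount at r = 0.137.
D_1 = 1.3963
D_2 = 1.6114
D_3 = 1.8595
Terminal value at t=3: TV = D_4/(r−g) = 1.9283/(0.137−0.037) = 19.2833
P₀ = 1.3963/(1+0.137)^1 + 1.6114/(1+0.137)^2 + 1.8595/(1+0.137)^3 + 19.2833/(1+0.137)^3 = 16.8586

$16.86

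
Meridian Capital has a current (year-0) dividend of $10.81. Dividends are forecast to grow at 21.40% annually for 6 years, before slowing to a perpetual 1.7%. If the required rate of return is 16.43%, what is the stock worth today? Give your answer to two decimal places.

Two-stage DDM. Project D₁…D_6 at 0.214, terminal growth 0.017, discount at r = 0.1643.
D_1 = 13.1233
D_2 = 15.9317
D_3 = 19.3411
D_4 = 23.4801
D_5 = 28.5049
D_6 = 34.6049
Terminal value at t=6: TV = D_7/(r−g) = 35.1932/(0.1643−0.017) = 238.9219
P₀ = 13.1233/(1+0.1643)^1 + 15.9317/(1+0.1643)^2 + 19.3411/(1+0.1643)^3 + 23.4801/(1+0.1643)^4 + 28.5049/(1+0.1643)^5 + 34.6049/(1+0.1643)^6 + 238.9219/(1+0.1643)^6 = 171.1805

$171.18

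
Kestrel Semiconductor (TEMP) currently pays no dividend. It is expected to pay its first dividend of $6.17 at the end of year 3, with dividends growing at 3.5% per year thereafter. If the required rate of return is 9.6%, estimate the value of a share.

Deferred-dividend DDM. At t=2 the remaining stream is a growing perpetuity with first payment D_3 = 6.17.
V_2 = D_3/(r−g) = 6.17/(0.096−0.035) = 101.1475
P₀ = V_2/(1+r)^2 = 101.1475/(1+0.096)^2 = 84.2043

$84.20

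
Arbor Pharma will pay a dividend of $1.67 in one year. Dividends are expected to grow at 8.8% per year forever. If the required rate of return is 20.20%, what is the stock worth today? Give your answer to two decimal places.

$14.65

Gordon growth model: P₀ = D₁/(r − g), with D₁ = 1.67 given directly.
P₀ = 1.6700 / (0.202 − 0.088) = 1.6700 / 0.114 = 14.6491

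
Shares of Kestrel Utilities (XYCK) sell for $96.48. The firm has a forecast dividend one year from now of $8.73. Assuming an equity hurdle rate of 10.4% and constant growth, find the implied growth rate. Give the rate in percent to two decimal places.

From P₀ = D₁/(r − g), the implied growth is g = r − D₁/P₀.
g = 0.104 − 8.73/96.48 = 0.104 − 0.09049 = 0.01351

1.35%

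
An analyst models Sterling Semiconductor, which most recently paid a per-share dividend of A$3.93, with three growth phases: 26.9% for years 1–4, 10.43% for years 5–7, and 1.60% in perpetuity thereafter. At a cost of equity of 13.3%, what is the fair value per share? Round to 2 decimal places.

Three-stage DDM. Project D₁…D_7; terminal Gordon value at t=7 with g = 0.016; discount at r = 0.133.
D_1 = 4.9872
D_2 = 6.3287
D_3 = 8.0311
D_4 = 10.1915
D_5 = 11.2545
D_6 = 12.4283
D_7 = 13.7246
TV_7 = 13.9442/(0.133−0.016) = 119.1813
P₀ = Σ Dₜ/(1+r)ᵗ + TV_7/(1+r)^7 = 88.3961

A$88.40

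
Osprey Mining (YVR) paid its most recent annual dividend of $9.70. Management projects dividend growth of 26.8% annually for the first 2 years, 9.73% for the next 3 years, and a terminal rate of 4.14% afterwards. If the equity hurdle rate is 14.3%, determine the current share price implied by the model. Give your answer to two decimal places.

Three-stage DDM. Project D₁…D_5; terminal Gordon value at t=5 with g = 0.0414; discount at r = 0.143.
D_1 = 12.2996
D_2 = 15.5959
D_3 = 17.1134
D_4 = 18.7785
D_5 = 20.6057
TV_5 = 21.4587/(0.143−0.0414) = 211.2079
P₀ = Σ Dₜ/(1+r)ᵗ + TV_5/(1+r)^5 = 163.9858

$163.99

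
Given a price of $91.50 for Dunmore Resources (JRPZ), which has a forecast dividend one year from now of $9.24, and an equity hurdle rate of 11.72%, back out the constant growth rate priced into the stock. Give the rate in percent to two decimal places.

From P₀ = D₁/(r − g), the implied growth is g = r − D₁/P₀.
g = 0.1172 − 9.24/91.50 = 0.1172 − 0.10098 = 0.01622

1.62%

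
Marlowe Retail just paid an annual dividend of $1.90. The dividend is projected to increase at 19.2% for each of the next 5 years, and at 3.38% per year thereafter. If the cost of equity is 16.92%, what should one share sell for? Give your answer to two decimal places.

Two-stage DDM. Project D₁…D_5 at 0.192, terminal growth 0.0338, discount at r = 0.1692.
D_1 = 2.2648
D_2 = 2.6996
D_3 = 3.2180
D_4 = 3.8358
D_5 = 4.5723
Terminal value at t=5: TV = D_6/(r−g) = 4.7268/(0.1692−0.0338) = 34.9102
P₀ = 2.2648/(1+0.1692)^1 + 2.6996/(1+0.1692)^2 + 3.2180/(1+0.1692)^3 + 3.8358/(1+0.1692)^4 + 4.5723/(1+0.1692)^5 + 34.9102/(1+0.1692)^5 = 26.0479

$26.05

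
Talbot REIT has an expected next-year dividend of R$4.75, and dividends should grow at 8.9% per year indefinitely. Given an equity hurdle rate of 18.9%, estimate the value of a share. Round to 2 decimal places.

R$47.50

Gordon growth model: P₀ = D₁/(r − g), with D₁ = 4.75 given directly.
P₀ = 4.7500 / (0.189 − 0.089) = 4.7500 / 0.1 = 47.5000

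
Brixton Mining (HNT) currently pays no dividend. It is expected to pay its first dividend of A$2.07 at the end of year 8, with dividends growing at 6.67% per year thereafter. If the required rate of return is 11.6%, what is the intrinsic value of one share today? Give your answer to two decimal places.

A$19.47

Deferred-dividend DDM. At t=7 the remaining stream is a growing perpetuity with first payment D_8 = 2.07.
V_7 = D_8/(r−g) = 2.07/(0.116−0.0667) = 41.9878
P₀ = V_7/(1+r)^7 = 41.9878/(1+0.116)^7 = 19.4748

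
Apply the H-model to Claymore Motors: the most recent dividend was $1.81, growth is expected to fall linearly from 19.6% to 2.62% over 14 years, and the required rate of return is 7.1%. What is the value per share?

$89.48

H-model: P₀ = D₀[(1+g_L) + H(g_S−g_L)]/(r−g_L), with H = 14/2 = 7.
P₀ = 1.81 × [(1+0.0262) + 7×(0.196−0.0262)] / (0.071−0.0262)
   = 1.81 × 2.2148 / 0.0448 = 89.4819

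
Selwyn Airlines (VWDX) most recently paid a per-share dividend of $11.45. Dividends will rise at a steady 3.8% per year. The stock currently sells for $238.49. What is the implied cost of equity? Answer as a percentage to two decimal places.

8.78%

Rearranging the constant-growth DDM: r = D₁/P₀ + g.
D₁ = 11.45 × (1 + 0.038) = 11.8851.
r = 11.8851 / 238.49 + 0.038 = 0.04983 + 0.038 = 0.08783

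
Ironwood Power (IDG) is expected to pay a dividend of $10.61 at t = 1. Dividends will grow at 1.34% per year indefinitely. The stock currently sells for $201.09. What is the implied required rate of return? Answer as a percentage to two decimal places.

6.62%

Rearranging the constant-growth DDM: r = D₁/P₀ + g.
r = 10.6100 / 201.09 + 0.0134 = 0.05276 + 0.0134 = 0.06616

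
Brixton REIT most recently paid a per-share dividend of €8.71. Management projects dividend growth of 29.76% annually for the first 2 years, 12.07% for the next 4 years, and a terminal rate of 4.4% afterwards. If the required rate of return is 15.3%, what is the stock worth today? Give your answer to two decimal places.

€156.27

Three-stage DDM. Project D₁…D_6; terminal Gordon value at t=6 with g = 0.044; discount at r = 0.153.
D_1 = 11.3021
D_2 = 14.6656
D_3 = 16.4357
D_4 = 18.4195
D_5 = 20.6428
D_6 = 23.1344
TV_6 = 24.1523/(0.153−0.044) = 221.5804
P₀ = Σ Dₜ/(1+r)ᵗ + TV_6/(1+r)^6 = 156.2652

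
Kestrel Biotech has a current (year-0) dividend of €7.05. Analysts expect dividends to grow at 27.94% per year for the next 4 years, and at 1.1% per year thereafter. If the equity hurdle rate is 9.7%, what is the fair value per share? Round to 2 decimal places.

€195.37

Two-stage DDM. Project D₁…D_4 at 0.2794, terminal growth 0.011, discount at r = 0.097.
D_1 = 9.0198
D_2 = 11.5399
D_3 = 14.7641
D_4 = 18.8892
Terminal value at t=4: TV = D_5/(r−g) = 19.0970/(0.097−0.011) = 222.0584
P₀ = 9.0198/(1+0.097)^1 + 11.5399/(1+0.097)^2 + 14.7641/(1+0.097)^3 + 18.8892/(1+0.097)^4 + 222.0584/(1+0.097)^4 = 195.3734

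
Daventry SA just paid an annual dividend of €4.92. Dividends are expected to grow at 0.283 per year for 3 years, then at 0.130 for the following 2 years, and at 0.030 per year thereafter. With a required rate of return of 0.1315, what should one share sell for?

€105.99

Three-stage DDM. Project D₁…D_5; terminal Gordon value at t=5 with g = 0.03; discount at r = 0.1315.
D_1 = 6.3124
D_2 = 8.0988
D_3 = 10.3907
D_4 = 11.7415
D_5 = 13.2679
TV_5 = 13.6659/(0.1315−0.03) = 134.6397
P₀ = Σ Dₜ/(1+r)ᵗ + TV_5/(1+r)^5 = 105.9879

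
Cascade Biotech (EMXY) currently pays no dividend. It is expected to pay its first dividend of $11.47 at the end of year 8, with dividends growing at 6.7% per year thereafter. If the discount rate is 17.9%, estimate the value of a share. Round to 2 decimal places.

Deferred-dividend DDM. At t=7 the remaining stream is a growing perpetuity with first payment D_8 = 11.47.
V_7 = D_8/(r−g) = 11.47/(0.179−0.067) = 102.4107
P₀ = V_7/(1+r)^7 = 102.4107/(1+0.179)^7 = 32.3407

$32.34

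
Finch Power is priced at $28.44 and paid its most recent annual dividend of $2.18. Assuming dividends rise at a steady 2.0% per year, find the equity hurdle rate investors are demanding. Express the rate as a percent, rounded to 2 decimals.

9.82%

Rearranging the constant-growth DDM: r = D₁/P₀ + g.
D₁ = 2.18 × (1 + 0.02) = 2.2236.
r = 2.2236 / 28.44 + 0.02 = 0.07819 + 0.02 = 0.09819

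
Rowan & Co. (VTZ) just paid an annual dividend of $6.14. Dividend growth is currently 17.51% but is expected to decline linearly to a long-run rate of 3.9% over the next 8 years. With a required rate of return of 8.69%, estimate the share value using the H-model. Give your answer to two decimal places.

$202.97

H-model: P₀ = D₀[(1+g_L) + H(g_S−g_L)]/(r−g_L), with H = 8/2 = 4.
P₀ = 6.14 × [(1+0.039) + 4×(0.1751−0.039)] / (0.0869−0.039)
   = 6.14 × 1.5834 / 0.0479 = 202.9661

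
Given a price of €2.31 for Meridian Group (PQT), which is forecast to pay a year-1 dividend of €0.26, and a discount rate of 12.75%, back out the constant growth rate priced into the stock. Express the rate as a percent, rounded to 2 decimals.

1.49%

From P₀ = D₁/(r − g), the implied growth is g = r − D₁/P₀.
g = 0.1275 − 0.26/2.31 = 0.1275 − 0.11255 = 0.01495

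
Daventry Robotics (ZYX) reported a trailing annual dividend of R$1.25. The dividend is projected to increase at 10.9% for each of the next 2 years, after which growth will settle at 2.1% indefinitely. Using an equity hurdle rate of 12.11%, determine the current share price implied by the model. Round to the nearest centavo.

Two-stage DDM. Project D₁…D_2 at 0.109, terminal growth 0.021, discount at r = 0.1211.
D_1 = 1.3862
D_2 = 1.5374
Terminal value at t=2: TV = D_3/(r−g) = 1.5696/(0.1211−0.021) = 15.6807
P₀ = 1.3862/(1+0.1211)^1 + 1.5374/(1+0.1211)^2 + 15.6807/(1+0.1211)^2 = 14.9357

R$14.94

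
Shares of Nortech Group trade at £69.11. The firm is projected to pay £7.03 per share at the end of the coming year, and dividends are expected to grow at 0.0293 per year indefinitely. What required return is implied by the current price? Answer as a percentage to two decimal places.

13.10%

Rearranging the constant-growth DDM: r = D₁/P₀ + g.
r = 7.0300 / 69.11 + 0.0293 = 0.10172 + 0.0293 = 0.13102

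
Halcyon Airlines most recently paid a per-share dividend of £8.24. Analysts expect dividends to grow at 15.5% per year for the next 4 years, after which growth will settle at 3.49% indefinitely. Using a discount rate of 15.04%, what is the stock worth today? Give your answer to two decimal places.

£108.31

Two-stage DDM. Project D₁…D_4 at 0.155, terminal growth 0.0349, discount at r = 0.1504.
D_1 = 9.5172
D_2 = 10.9924
D_3 = 12.6962
D_4 = 14.6641
Terminal value at t=4: TV = D_5/(r−g) = 15.1759/(0.1504−0.0349) = 131.3928
P₀ = 9.5172/(1+0.1504)^1 + 10.9924/(1+0.1504)^2 + 12.6962/(1+0.1504)^3 + 14.6641/(1+0.1504)^4 + 131.3928/(1+0.1504)^4 = 108.3106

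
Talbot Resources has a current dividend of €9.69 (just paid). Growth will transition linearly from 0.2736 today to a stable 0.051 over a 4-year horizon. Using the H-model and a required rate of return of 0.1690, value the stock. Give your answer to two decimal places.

H-model: P₀ = D₀[(1+g_L) + H(g_S−g_L)]/(r−g_L), with H = 4/2 = 2.
P₀ = 9.69 × [(1+0.051) + 2×(0.2736−0.051)] / (0.169−0.051)
   = 9.69 × 1.4962 / 0.118 = 122.8659

€122.87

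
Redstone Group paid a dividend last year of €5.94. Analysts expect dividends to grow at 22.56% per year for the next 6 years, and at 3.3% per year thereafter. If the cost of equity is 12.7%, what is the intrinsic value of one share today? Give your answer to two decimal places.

Two-stage DDM. Project D₁…D_6 at 0.2256, terminal growth 0.033, discount at r = 0.127.
D_1 = 7.2801
D_2 = 8.9224
D_3 = 10.9354
D_4 = 13.4024
D_5 = 16.4259
D_6 = 20.1316
Terminal value at t=6: TV = D_7/(r−g) = 20.7960/(0.127−0.033) = 221.2338
P₀ = 7.2801/(1+0.127)^1 + 8.9224/(1+0.127)^2 + 10.9354/(1+0.127)^3 + 13.4024/(1+0.127)^4 + 16.4259/(1+0.127)^5 + 20.1316/(1+0.127)^6 + 221.2338/(1+0.127)^6 = 156.2626

€156.26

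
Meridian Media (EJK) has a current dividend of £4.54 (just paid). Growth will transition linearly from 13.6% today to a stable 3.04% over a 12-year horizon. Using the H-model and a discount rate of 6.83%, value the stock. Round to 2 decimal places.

£199.33

H-model: P₀ = D₀[(1+g_L) + H(g_S−g_L)]/(r−g_L), with H = 12/2 = 6.
P₀ = 4.54 × [(1+0.0304) + 6×(0.136−0.0304)] / (0.0683−0.0304)
   = 4.54 × 1.6640 / 0.0379 = 199.3288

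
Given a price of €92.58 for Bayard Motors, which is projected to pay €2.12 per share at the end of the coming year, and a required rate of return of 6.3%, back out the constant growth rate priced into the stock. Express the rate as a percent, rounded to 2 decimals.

From P₀ = D₁/(r − g), the implied growth is g = r − D₁/P₀.
g = 0.063 − 2.12/92.58 = 0.063 − 0.02290 = 0.04010

4.01%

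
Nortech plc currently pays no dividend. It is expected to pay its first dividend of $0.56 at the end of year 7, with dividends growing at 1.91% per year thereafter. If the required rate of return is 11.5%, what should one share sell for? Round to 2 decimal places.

$3.04

Deferred-dividend DDM. At t=6 the remaining stream is a growing perpetuity with first payment D_7 = 0.56.
V_6 = D_7/(r−g) = 0.56/(0.115−0.0191) = 5.8394
P₀ = V_6/(1+r)^6 = 5.8394/(1+0.115)^6 = 3.0389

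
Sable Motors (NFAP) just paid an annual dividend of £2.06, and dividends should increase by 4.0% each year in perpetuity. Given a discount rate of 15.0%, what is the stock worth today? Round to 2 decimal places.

£19.48

Gordon growth model: P₀ = D₁/(r − g). D₁ = 2.06 × (1 + 0.04) = 2.1424.
P₀ = 2.1424 / (0.15 − 0.04) = 2.1424 / 0.11 = 19.4764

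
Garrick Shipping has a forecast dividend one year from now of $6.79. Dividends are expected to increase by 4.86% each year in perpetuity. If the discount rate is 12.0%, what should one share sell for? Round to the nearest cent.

Gordon growth model: P₀ = D₁/(r − g), with D₁ = 6.79 given directly.
P₀ = 6.7900 / (0.12 − 0.0486) = 6.7900 / 0.0714 = 95.0980

$95.10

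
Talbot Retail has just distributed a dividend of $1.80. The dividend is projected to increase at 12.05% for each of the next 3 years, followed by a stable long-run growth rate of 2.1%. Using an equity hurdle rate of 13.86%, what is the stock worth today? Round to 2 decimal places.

Two-stage DDM. Project D₁…D_3 at 0.1205, terminal growth 0.021, discount at r = 0.1386.
D_1 = 2.0169
D_2 = 2.2599
D_3 = 2.5323
Terminal value at t=3: TV = D_4/(r−g) = 2.5854/(0.1386−0.021) = 21.9850
P₀ = 2.0169/(1+0.1386)^1 + 2.2599/(1+0.1386)^2 + 2.5323/(1+0.1386)^3 + 21.9850/(1+0.1386)^3 = 20.1242

$20.12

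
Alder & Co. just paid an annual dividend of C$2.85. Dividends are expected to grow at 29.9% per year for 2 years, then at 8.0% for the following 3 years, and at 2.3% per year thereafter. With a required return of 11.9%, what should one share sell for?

C$54.68

Three-stage DDM. Project D₁…D_5; terminal Gordon value at t=5 with g = 0.023; discount at r = 0.119.
D_1 = 3.7022
D_2 = 4.8091
D_3 = 5.1938
D_4 = 5.6093
D_5 = 6.0581
TV_5 = 6.1974/(0.119−0.023) = 64.5563
P₀ = Σ Dₜ/(1+r)ᵗ + TV_5/(1+r)^5 = 54.6813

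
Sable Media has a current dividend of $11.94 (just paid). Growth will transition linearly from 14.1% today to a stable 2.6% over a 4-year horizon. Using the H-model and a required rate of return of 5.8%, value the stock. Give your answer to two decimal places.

H-model: P₀ = D₀[(1+g_L) + H(g_S−g_L)]/(r−g_L), with H = 4/2 = 2.
P₀ = 11.94 × [(1+0.026) + 2×(0.141−0.026)] / (0.058−0.026)
   = 11.94 × 1.2560 / 0.032 = 468.6450

$468.65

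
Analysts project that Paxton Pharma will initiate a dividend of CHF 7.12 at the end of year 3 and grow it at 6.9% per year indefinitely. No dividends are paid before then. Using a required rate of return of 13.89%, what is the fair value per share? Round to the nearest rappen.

Deferred-dividend DDM. At t=2 the remaining stream is a growing perpetuity with first payment D_3 = 7.12.
V_2 = D_3/(r−g) = 7.12/(0.1389−0.069) = 101.8598
P₀ = V_2/(1+r)^2 = 101.8598/(1+0.1389)^2 = 78.5293

CHF 78.53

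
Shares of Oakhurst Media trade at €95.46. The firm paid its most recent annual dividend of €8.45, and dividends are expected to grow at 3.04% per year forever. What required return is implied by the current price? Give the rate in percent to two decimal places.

Rearranging the constant-growth DDM: r = D₁/P₀ + g.
D₁ = 8.45 × (1 + 0.0304) = 8.7069.
r = 8.7069 / 95.46 + 0.0304 = 0.09121 + 0.0304 = 0.12161

12.16%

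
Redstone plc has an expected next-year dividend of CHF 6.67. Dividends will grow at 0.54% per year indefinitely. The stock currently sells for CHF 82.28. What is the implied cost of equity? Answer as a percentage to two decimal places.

8.65%

Rearranging the constant-growth DDM: r = D₁/P₀ + g.
r = 6.6700 / 82.28 + 0.0054 = 0.08106 + 0.0054 = 0.08646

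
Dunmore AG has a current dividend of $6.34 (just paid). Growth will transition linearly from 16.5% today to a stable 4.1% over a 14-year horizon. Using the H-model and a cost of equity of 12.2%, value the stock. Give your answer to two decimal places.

H-model: P₀ = D₀[(1+g_L) + H(g_S−g_L)]/(r−g_L), with H = 14/2 = 7.
P₀ = 6.34 × [(1+0.041) + 7×(0.165−0.041)] / (0.122−0.041)
   = 6.34 × 1.9090 / 0.081 = 149.4205

$149.42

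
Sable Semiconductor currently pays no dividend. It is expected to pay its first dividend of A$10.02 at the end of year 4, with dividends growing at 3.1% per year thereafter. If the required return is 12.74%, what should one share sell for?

Deferred-dividend DDM. At t=3 the remaining stream is a growing perpetuity with first payment D_4 = 10.02.
V_3 = D_4/(r−g) = 10.02/(0.1274−0.031) = 103.9419
P₀ = V_3/(1+r)^3 = 103.9419/(1+0.1274)^3 = 72.5365

A$72.54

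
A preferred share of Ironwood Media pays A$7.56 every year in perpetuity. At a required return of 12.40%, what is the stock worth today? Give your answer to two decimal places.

Zero-growth DDM (perpetuity): P₀ = D/r = 7.56 / 0.124 = 60.9677

A$60.97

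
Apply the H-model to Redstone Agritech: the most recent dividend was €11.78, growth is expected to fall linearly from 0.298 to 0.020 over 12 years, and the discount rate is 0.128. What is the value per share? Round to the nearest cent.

H-model: P₀ = D₀[(1+g_L) + H(g_S−g_L)]/(r−g_L), with H = 12/2 = 6.
P₀ = 11.78 × [(1+0.02) + 6×(0.298−0.02)] / (0.128−0.02)
   = 11.78 × 2.6880 / 0.108 = 293.1911

€293.19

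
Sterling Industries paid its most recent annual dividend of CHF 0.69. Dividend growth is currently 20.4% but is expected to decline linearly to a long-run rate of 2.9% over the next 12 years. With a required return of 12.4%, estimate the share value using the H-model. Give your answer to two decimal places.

H-model: P₀ = D₀[(1+g_L) + H(g_S−g_L)]/(r−g_L), with H = 12/2 = 6.
P₀ = 0.69 × [(1+0.029) + 6×(0.204−0.029)] / (0.124−0.029)
   = 0.69 × 2.0790 / 0.095 = 15.1001

CHF 15.10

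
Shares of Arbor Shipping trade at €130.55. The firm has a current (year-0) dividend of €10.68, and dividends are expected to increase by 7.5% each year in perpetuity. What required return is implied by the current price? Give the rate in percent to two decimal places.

16.29%

Rearranging the constant-growth DDM: r = D₁/P₀ + g.
D₁ = 10.68 × (1 + 0.075) = 11.4810.
r = 11.4810 / 130.55 + 0.075 = 0.08794 + 0.075 = 0.16294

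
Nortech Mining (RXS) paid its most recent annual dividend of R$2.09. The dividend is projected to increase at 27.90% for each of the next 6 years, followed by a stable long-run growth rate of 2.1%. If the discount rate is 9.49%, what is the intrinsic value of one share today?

R$95.74

Two-stage DDM. Project D₁…D_6 at 0.279, terminal growth 0.021, discount at r = 0.0949.
D_1 = 2.6731
D_2 = 3.4189
D_3 = 4.3728
D_4 = 5.5928
D_5 = 7.1532
D_6 = 9.1489
Terminal value at t=6: TV = D_7/(r−g) = 9.3410/(0.0949−0.021) = 126.4011
P₀ = 2.6731/(1+0.0949)^1 + 3.4189/(1+0.0949)^2 + 4.3728/(1+0.0949)^3 + 5.5928/(1+0.0949)^4 + 7.1532/(1+0.0949)^5 + 9.1489/(1+0.0949)^6 + 126.4011/(1+0.0949)^6 = 95.7403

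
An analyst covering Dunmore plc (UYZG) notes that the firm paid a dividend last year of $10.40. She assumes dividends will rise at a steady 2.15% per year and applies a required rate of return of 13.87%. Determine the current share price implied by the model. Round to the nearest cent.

$90.65

Gordon growth model: P₀ = D₁/(r − g). D₁ = 10.40 × (1 + 0.0215) = 10.6236.
P₀ = 10.6236 / (0.1387 − 0.0215) = 10.6236 / 0.1172 = 90.6451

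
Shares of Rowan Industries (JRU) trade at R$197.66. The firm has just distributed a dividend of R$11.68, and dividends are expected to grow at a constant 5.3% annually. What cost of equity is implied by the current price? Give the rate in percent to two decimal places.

Rearranging the constant-growth DDM: r = D₁/P₀ + g.
D₁ = 11.68 × (1 + 0.053) = 12.2990.
r = 12.2990 / 197.66 + 0.053 = 0.06222 + 0.053 = 0.11522

11.52%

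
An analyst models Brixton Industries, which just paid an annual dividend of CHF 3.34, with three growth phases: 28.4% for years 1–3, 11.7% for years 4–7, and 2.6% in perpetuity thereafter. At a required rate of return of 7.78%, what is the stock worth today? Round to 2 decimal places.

Three-stage DDM. Project D₁…D_7; terminal Gordon value at t=7 with g = 0.026; discount at r = 0.0778.
D_1 = 4.2886
D_2 = 5.5065
D_3 = 7.0704
D_4 = 7.8976
D_5 = 8.8216
D_6 = 9.8537
D_7 = 11.0066
TV_7 = 11.2928/(0.0778−0.026) = 218.0077
P₀ = Σ Dₜ/(1+r)ᵗ + TV_7/(1+r)^7 = 168.1189

CHF 168.12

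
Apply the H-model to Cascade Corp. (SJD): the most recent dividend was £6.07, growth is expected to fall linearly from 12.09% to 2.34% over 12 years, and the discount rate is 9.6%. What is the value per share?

H-model: P₀ = D₀[(1+g_L) + H(g_S−g_L)]/(r−g_L), with H = 12/2 = 6.
P₀ = 6.07 × [(1+0.0234) + 6×(0.1209−0.0234)] / (0.096−0.0234)
   = 6.07 × 1.6084 / 0.0726 = 134.4764

£134.48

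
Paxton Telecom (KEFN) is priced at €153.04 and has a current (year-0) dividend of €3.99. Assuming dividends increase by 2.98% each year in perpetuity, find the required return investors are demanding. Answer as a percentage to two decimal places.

5.66%

Rearranging the constant-growth DDM: r = D₁/P₀ + g.
D₁ = 3.99 × (1 + 0.0298) = 4.1089.
r = 4.1089 / 153.04 + 0.0298 = 0.02685 + 0.0298 = 0.05665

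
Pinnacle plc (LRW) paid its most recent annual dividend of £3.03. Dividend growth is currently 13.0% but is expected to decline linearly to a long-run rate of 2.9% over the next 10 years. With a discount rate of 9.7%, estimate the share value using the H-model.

£68.35

H-model: P₀ = D₀[(1+g_L) + H(g_S−g_L)]/(r−g_L), with H = 10/2 = 5.
P₀ = 3.03 × [(1+0.029) + 5×(0.13−0.029)] / (0.097−0.029)
   = 3.03 × 1.5340 / 0.068 = 68.3532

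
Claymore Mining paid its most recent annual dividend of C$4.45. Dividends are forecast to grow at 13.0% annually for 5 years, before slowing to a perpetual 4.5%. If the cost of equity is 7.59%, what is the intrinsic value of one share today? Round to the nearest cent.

Two-stage DDM. Project D₁…D_5 at 0.13, terminal growth 0.045, discount at r = 0.0759.
D_1 = 5.0285
D_2 = 5.6822
D_3 = 6.4209
D_4 = 7.2556
D_5 = 8.1988
Terminal value at t=5: TV = D_6/(r−g) = 8.5678/(0.0759−0.045) = 277.2746
P₀ = 5.0285/(1+0.0759)^1 + 5.6822/(1+0.0759)^2 + 6.4209/(1+0.0759)^3 + 7.2556/(1+0.0759)^4 + 8.1988/(1+0.0759)^5 + 277.2746/(1+0.0759)^5 = 218.1716

C$218.17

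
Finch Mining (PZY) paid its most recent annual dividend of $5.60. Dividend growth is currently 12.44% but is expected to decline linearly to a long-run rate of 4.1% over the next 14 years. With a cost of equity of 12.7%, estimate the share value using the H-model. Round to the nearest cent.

$105.80

H-model: P₀ = D₀[(1+g_L) + H(g_S−g_L)]/(r−g_L), with H = 14/2 = 7.
P₀ = 5.60 × [(1+0.041) + 7×(0.1244−0.041)] / (0.127−0.041)
   = 5.60 × 1.6248 / 0.086 = 105.8009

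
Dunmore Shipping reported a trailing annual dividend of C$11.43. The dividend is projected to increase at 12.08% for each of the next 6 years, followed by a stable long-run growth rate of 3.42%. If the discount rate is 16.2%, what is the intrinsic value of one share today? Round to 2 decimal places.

C$135.04

Two-stage DDM. Project D₁…D_6 at 0.1208, terminal growth 0.0342, discount at r = 0.162.
D_1 = 12.8107
D_2 = 14.3583
D_3 = 16.0928
D_4 = 18.0368
D_5 = 20.2156
D_6 = 22.6577
Terminal value at t=6: TV = D_7/(r−g) = 23.4325/(0.162−0.0342) = 183.3533
P₀ = 12.8107/(1+0.162)^1 + 14.3583/(1+0.162)^2 + 16.0928/(1+0.162)^3 + 18.0368/(1+0.162)^4 + 20.2156/(1+0.162)^5 + 22.6577/(1+0.162)^6 + 183.3533/(1+0.162)^6 = 135.0370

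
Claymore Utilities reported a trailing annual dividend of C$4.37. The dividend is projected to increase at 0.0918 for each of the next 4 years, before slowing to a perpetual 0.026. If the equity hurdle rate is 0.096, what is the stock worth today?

C$80.39

Two-stage DDM. Project D₁…D_4 at 0.0918, terminal growth 0.026, discount at r = 0.096.
D_1 = 4.7712
D_2 = 5.2092
D_3 = 5.6874
D_4 = 6.2095
Terminal value at t=4: TV = D_5/(r−g) = 6.3709/(0.096−0.026) = 91.0129
P₀ = 4.7712/(1+0.096)^1 + 5.2092/(1+0.096)^2 + 5.6874/(1+0.096)^3 + 6.2095/(1+0.096)^4 + 91.0129/(1+0.096)^4 = 80.3887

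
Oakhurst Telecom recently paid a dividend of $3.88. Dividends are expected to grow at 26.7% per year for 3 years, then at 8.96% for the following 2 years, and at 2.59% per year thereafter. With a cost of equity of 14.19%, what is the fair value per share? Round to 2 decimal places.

Three-stage DDM. Project D₁…D_5; terminal Gordon value at t=5 with g = 0.0259; discount at r = 0.1419.
D_1 = 4.9160
D_2 = 6.2285
D_3 = 7.8915
D_4 = 8.5986
D_5 = 9.3691
TV_5 = 9.6117/(0.1419−0.0259) = 82.8596
P₀ = Σ Dₜ/(1+r)ᵗ + TV_5/(1+r)^5 = 66.9426

$66.94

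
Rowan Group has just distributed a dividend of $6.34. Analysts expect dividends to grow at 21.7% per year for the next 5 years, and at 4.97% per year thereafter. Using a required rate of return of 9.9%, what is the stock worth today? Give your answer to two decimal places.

$268.28

Two-stage DDM. Project D₁…D_5 at 0.217, terminal growth 0.0497, discount at r = 0.099.
D_1 = 7.7158
D_2 = 9.3901
D_3 = 11.4278
D_4 = 13.9076
D_5 = 16.9255
Terminal value at t=5: TV = D_6/(r−g) = 17.7667/(0.099−0.0497) = 360.3798
P₀ = 7.7158/(1+0.099)^1 + 9.3901/(1+0.099)^2 + 11.4278/(1+0.099)^3 + 13.9076/(1+0.099)^4 + 16.9255/(1+0.099)^5 + 360.3798/(1+0.099)^5 = 268.2830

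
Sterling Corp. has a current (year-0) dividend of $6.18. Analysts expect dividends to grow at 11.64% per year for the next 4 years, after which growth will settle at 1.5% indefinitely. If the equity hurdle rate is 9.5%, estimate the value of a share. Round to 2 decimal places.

$110.67

Two-stage DDM. Project D₁…D_4 at 0.1164, terminal growth 0.015, discount at r = 0.095.
D_1 = 6.8994
D_2 = 7.7024
D_3 = 8.5990
D_4 = 9.5999
Terminal value at t=4: TV = D_5/(r−g) = 9.7439/(0.095−0.015) = 121.7990
P₀ = 6.8994/(1+0.095)^1 + 7.7024/(1+0.095)^2 + 8.5990/(1+0.095)^3 + 9.5999/(1+0.095)^4 + 121.7990/(1+0.095)^4 = 110.6719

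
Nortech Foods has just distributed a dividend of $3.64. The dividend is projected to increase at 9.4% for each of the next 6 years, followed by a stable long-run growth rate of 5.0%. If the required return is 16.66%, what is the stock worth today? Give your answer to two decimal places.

$39.84

Two-stage DDM. Project D₁…D_6 at 0.094, terminal growth 0.05, discount at r = 0.1666.
D_1 = 3.9822
D_2 = 4.3565
D_3 = 4.7660
D_4 = 5.2140
D_5 = 5.7041
D_6 = 6.2403
Terminal value at t=6: TV = D_7/(r−g) = 6.5523/(0.1666−0.05) = 56.1948
P₀ = 3.9822/(1+0.1666)^1 + 4.3565/(1+0.1666)^2 + 4.7660/(1+0.1666)^3 + 5.2140/(1+0.1666)^4 + 5.7041/(1+0.1666)^5 + 6.2403/(1+0.1666)^6 + 56.1948/(1+0.1666)^6 = 39.8396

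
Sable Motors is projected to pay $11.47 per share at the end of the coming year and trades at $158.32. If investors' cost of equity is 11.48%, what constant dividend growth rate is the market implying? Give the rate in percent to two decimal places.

From P₀ = D₁/(r − g), the implied growth is g = r − D₁/P₀.
g = 0.1148 − 11.47/158.32 = 0.1148 − 0.07245 = 0.04235

4.24%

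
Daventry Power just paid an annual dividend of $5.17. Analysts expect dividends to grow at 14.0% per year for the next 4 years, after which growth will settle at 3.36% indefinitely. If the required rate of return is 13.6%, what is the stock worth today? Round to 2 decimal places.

$73.79

Two-stage DDM. Project D₁…D_4 at 0.14, terminal growth 0.0336, discount at r = 0.136.
D_1 = 5.8938
D_2 = 6.7189
D_3 = 7.6596
D_4 = 8.7319
Terminal value at t=4: TV = D_5/(r−g) = 9.0253/(0.136−0.0336) = 88.1379
P₀ = 5.8938/(1+0.136)^1 + 6.7189/(1+0.136)^2 + 7.6596/(1+0.136)^3 + 8.7319/(1+0.136)^4 + 88.1379/(1+0.136)^4 = 73.7863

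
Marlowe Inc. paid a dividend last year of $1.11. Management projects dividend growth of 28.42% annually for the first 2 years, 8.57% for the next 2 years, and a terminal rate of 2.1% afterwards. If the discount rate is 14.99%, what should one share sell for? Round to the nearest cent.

Three-stage DDM. Project D₁…D_4; terminal Gordon value at t=4 with g = 0.021; discount at r = 0.1499.
D_1 = 1.4255
D_2 = 1.8306
D_3 = 1.9875
D_4 = 2.1578
TV_4 = 2.2031/(0.1499−0.021) = 17.0915
P₀ = Σ Dₜ/(1+r)ᵗ + TV_4/(1+r)^4 = 14.9409

$14.94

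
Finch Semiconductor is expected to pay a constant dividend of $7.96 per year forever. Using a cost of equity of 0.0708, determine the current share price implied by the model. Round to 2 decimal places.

Zero-growth DDM (perpetuity): P₀ = D/r = 7.96 / 0.0708 = 112.4294

$112.43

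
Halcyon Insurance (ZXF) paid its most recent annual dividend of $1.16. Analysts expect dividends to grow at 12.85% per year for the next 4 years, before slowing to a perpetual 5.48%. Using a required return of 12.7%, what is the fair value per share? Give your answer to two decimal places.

$21.69

Two-stage DDM. Project D₁…D_4 at 0.1285, terminal growth 0.0548, discount at r = 0.127.
D_1 = 1.3091
D_2 = 1.4773
D_3 = 1.6671
D_4 = 1.8813
Terminal value at t=4: TV = D_5/(r−g) = 1.9844/(0.127−0.0548) = 27.4851
P₀ = 1.3091/(1+0.127)^1 + 1.4773/(1+0.127)^2 + 1.6671/(1+0.127)^3 + 1.8813/(1+0.127)^4 + 27.4851/(1+0.127)^4 = 21.6928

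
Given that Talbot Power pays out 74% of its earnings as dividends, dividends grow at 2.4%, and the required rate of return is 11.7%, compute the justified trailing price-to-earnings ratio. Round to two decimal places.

8.15

Justified trailing P/E = b(1+g)/(r−g) = 0.74×(1+0.024)/(0.117−0.024) = 8.1480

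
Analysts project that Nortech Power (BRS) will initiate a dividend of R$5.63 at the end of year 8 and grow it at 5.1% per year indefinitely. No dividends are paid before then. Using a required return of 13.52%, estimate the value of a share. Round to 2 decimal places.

R$27.52

Deferred-dividend DDM. At t=7 the remaining stream is a growing perpetuity with first payment D_8 = 5.63.
V_7 = D_8/(r−g) = 5.63/(0.1352−0.051) = 66.8646
P₀ = V_7/(1+r)^7 = 66.8646/(1+0.1352)^7 = 27.5226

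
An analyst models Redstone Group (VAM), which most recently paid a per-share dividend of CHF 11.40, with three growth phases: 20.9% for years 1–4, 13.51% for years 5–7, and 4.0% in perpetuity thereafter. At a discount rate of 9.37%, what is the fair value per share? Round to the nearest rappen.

CHF 482.52

Three-stage DDM. Project D₁…D_7; terminal Gordon value at t=7 with g = 0.04; discount at r = 0.0937.
D_1 = 13.7826
D_2 = 16.6632
D_3 = 20.1458
D_4 = 24.3562
D_5 = 27.6468
D_6 = 31.3818
D_7 = 35.6215
TV_7 = 37.0464/(0.0937−0.04) = 689.8767
P₀ = Σ Dₜ/(1+r)ᵗ + TV_7/(1+r)^7 = 482.5241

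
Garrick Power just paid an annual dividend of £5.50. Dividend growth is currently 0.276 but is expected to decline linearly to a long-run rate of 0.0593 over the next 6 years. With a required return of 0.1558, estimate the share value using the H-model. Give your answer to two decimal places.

£97.43

H-model: P₀ = D₀[(1+g_L) + H(g_S−g_L)]/(r−g_L), with H = 6/2 = 3.
P₀ = 5.50 × [(1+0.0593) + 3×(0.276−0.0593)] / (0.1558−0.0593)
   = 5.50 × 1.7094 / 0.0965 = 97.4269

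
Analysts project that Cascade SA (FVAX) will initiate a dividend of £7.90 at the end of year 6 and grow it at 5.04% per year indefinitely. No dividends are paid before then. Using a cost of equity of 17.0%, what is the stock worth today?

Deferred-dividend DDM. At t=5 the remaining stream is a growing perpetuity with first payment D_6 = 7.90.
V_5 = D_6/(r−g) = 7.90/(0.17−0.0504) = 66.0535
P₀ = V_5/(1+r)^5 = 66.0535/(1+0.17)^5 = 30.1277

£30.13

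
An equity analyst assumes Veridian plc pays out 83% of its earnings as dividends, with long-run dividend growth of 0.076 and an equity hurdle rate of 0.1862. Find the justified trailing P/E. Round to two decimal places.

8.10

Justified trailing P/E = b(1+g)/(r−g) = 0.83×(1+0.076)/(0.1862−0.076) = 8.1042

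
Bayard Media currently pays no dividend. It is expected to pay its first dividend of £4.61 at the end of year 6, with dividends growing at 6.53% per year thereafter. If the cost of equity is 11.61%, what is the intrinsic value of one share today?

£52.40

Deferred-dividend DDM. At t=5 the remaining stream is a growing perpetuity with first payment D_6 = 4.61.
V_5 = D_6/(r−g) = 4.61/(0.1161−0.0653) = 90.7480
P₀ = V_5/(1+r)^5 = 90.7480/(1+0.1161)^5 = 52.3988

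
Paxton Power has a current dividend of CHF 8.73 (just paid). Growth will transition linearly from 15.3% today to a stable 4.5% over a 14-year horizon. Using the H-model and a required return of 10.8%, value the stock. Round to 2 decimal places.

H-model: P₀ = D₀[(1+g_L) + H(g_S−g_L)]/(r−g_L), with H = 14/2 = 7.
P₀ = 8.73 × [(1+0.045) + 7×(0.153−0.045)] / (0.108−0.045)
   = 8.73 × 1.8010 / 0.063 = 249.5671

CHF 249.57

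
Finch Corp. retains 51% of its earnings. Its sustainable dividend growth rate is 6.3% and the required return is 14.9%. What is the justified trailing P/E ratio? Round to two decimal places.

6.06

Payout ratio b = 1 − 0.51 = 0.49.
Justified trailing P/E = b(1+g)/(r−g) = 0.49×(1+0.063)/(0.149−0.063) = 6.0566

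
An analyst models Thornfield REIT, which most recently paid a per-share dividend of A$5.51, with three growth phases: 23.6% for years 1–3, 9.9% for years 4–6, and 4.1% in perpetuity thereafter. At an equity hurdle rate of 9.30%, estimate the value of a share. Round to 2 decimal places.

A$207.57

Three-stage DDM. Project D₁…D_6; terminal Gordon value at t=6 with g = 0.041; discount at r = 0.093.
D_1 = 6.8104
D_2 = 8.4176
D_3 = 10.4042
D_4 = 11.4342
D_5 = 12.5662
D_6 = 13.8102
TV_6 = 14.3764/(0.093−0.041) = 276.4697
P₀ = Σ Dₜ/(1+r)ᵗ + TV_6/(1+r)^6 = 207.5657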